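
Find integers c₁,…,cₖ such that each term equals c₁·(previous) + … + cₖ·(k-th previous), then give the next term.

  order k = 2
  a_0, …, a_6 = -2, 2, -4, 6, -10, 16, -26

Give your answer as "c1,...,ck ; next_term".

-1,1 ; 42

  a_2 = -1·2 + 1·-2 = -4
  a_3 = -1·-4 + 1·2 = 6
  a_4 = -1·6 + 1·-4 = -10
  a_5 = -1·-10 + 1·6 = 16
  a_6 = -1·16 + 1·-10 = -26
  a_7 = -1·-26 + 1·16 = 42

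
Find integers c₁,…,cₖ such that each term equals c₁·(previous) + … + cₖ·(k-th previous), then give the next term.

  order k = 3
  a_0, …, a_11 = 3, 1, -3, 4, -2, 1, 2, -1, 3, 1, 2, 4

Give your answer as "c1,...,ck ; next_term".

  a_3 = 0·-3 + 1·1 + 1·3 = 4
  a_4 = 0·4 + 1·-3 + 1·1 = -2
  a_5 = 0·-2 + 1·4 + 1·-3 = 1
  a_6 = 0·1 + 1·-2 + 1·4 = 2
  a_7 = 0·2 + 1·1 + 1·-2 = -1
  a_8 = 0·-1 + 1·2 + 1·1 = 3
  a_9 = 0·3 + 1·-1 + 1·2 = 1
  a_10 = 0·1 + 1·3 + 1·-1 = 2
  a_11 = 0·2 + 1·1 + 1·3 = 4
  a_12 = 0·4 + 1·2 + 1·1 = 3

0,1,1 ; 3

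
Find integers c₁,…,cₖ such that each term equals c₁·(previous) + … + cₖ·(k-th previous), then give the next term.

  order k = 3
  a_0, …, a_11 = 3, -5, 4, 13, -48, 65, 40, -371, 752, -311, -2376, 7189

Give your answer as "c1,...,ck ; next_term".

-2,-3,2 ; -7872

  a_3 = -2·4 + -3·-5 + 2·3 = 13
  a_4 = -2·13 + -3·4 + 2·-5 = -48
  a_5 = -2·-48 + -3·13 + 2·4 = 65
  a_6 = -2·65 + -3·-48 + 2·13 = 40
  a_7 = -2·40 + -3·65 + 2·-48 = -371
  a_8 = -2·-371 + -3·40 + 2·65 = 752
  a_9 = -2·752 + -3·-371 + 2·40 = -311
  a_10 = -2·-311 + -3·752 + 2·-371 = -2376
  a_11 = -2·-2376 + -3·-311 + 2·752 = 7189
  a_12 = -2·7189 + -3·-2376 + 2·-311 = -7872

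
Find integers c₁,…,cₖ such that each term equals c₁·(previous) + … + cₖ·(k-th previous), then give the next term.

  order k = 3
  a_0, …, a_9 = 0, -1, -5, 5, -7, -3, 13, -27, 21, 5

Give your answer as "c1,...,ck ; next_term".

  a_3 = -1·-5 + 0·-1 + 2·0 = 5
  a_4 = -1·5 + 0·-5 + 2·-1 = -7
  a_5 = -1·-7 + 0·5 + 2·-5 = -3
  a_6 = -1·-3 + 0·-7 + 2·5 = 13
  a_7 = -1·13 + 0·-3 + 2·-7 = -27
  a_8 = -1·-27 + 0·13 + 2·-3 = 21
  a_9 = -1·21 + 0·-27 + 2·13 = 5
  a_10 = -1·5 + 0·21 + 2·-27 = -59

-1,0,2 ; -59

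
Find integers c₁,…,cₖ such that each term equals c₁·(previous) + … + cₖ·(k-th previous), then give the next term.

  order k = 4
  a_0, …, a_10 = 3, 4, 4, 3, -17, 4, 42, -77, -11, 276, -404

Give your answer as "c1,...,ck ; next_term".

  a_4 = -1·3 + -3·4 + 1·4 + -2·3 = -17
  a_5 = -1·-17 + -3·3 + 1·4 + -2·4 = 4
  a_6 = -1·4 + -3·-17 + 1·3 + -2·4 = 42
  a_7 = -1·42 + -3·4 + 1·-17 + -2·3 = -77
  a_8 = -1·-77 + -3·42 + 1·4 + -2·-17 = -11
  a_9 = -1·-11 + -3·-77 + 1·42 + -2·4 = 276
  a_10 = -1·276 + -3·-11 + 1·-77 + -2·42 = -404
  a_11 = -1·-404 + -3·276 + 1·-11 + -2·-77 = -281

-1,-3,1,-2 ; -281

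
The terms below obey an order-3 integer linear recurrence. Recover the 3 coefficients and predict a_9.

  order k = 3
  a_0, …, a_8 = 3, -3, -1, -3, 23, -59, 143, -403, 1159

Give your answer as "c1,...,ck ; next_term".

-3,-2,-4 ; -3243

  a_3 = -3·-1 + -2·-3 + -4·3 = -3
  a_4 = -3·-3 + -2·-1 + -4·-3 = 23
  a_5 = -3·23 + -2·-3 + -4·-1 = -59
  a_6 = -3·-59 + -2·23 + -4·-3 = 143
  a_7 = -3·143 + -2·-59 + -4·23 = -403
  a_8 = -3·-403 + -2·143 + -4·-59 = 1159
  a_9 = -3·1159 + -2·-403 + -4·143 = -3243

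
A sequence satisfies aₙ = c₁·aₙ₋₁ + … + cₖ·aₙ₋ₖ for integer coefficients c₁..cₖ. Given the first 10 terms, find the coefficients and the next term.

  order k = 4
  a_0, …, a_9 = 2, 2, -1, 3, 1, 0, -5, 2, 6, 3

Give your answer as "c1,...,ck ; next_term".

  a_4 = 0·3 + -1·-1 + -1·2 + 1·2 = 1
  a_5 = 0·1 + -1·3 + -1·-1 + 1·2 = 0
  a_6 = 0·0 + -1·1 + -1·3 + 1·-1 = -5
  a_7 = 0·-5 + -1·0 + -1·1 + 1·3 = 2
  a_8 = 0·2 + -1·-5 + -1·0 + 1·1 = 6
  a_9 = 0·6 + -1·2 + -1·-5 + 1·0 = 3
  a_10 = 0·3 + -1·6 + -1·2 + 1·-5 = -13

0,-1,-1,1 ; -13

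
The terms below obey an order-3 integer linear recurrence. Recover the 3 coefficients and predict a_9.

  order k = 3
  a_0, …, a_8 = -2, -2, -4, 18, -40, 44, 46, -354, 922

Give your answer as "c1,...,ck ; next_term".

  a_3 = -3·-4 + -4·-2 + 1·-2 = 18
  a_4 = -3·18 + -4·-4 + 1·-2 = -40
  a_5 = -3·-40 + -4·18 + 1·-4 = 44
  a_6 = -3·44 + -4·-40 + 1·18 = 46
  a_7 = -3·46 + -4·44 + 1·-40 = -354
  a_8 = -3·-354 + -4·46 + 1·44 = 922
  a_9 = -3·922 + -4·-354 + 1·46 = -1304

-3,-4,1 ; -1304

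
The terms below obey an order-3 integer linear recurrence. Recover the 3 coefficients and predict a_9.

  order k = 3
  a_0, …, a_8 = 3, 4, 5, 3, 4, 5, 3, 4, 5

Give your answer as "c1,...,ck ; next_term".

0,0,1 ; 3

  a_3 = 0·5 + 0·4 + 1·3 = 3
  a_4 = 0·3 + 0·5 + 1·4 = 4
  a_5 = 0·4 + 0·3 + 1·5 = 5
  a_6 = 0·5 + 0·4 + 1·3 = 3
  a_7 = 0·3 + 0·5 + 1·4 = 4
  a_8 = 0·4 + 0·3 + 1·5 = 5
  a_9 = 0·5 + 0·4 + 1·3 = 3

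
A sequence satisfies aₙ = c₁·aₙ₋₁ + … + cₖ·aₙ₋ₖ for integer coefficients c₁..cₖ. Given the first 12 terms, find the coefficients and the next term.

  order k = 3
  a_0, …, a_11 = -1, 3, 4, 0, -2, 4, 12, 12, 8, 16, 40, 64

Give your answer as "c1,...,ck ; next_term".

  a_3 = 2·4 + -2·3 + 2·-1 = 0
  a_4 = 2·0 + -2·4 + 2·3 = -2
  a_5 = 2·-2 + -2·0 + 2·4 = 4
  a_6 = 2·4 + -2·-2 + 2·0 = 12
  a_7 = 2·12 + -2·4 + 2·-2 = 12
  a_8 = 2·12 + -2·12 + 2·4 = 8
  a_9 = 2·8 + -2·12 + 2·12 = 16
  a_10 = 2·16 + -2·8 + 2·12 = 40
  a_11 = 2·40 + -2·16 + 2·8 = 64
  a_12 = 2·64 + -2·40 + 2·16 = 80

2,-2,2 ; 80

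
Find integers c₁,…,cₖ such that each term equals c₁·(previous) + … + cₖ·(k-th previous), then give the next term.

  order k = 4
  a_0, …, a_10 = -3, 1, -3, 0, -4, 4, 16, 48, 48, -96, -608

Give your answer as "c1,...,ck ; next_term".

3,-4,-4,4 ; -1440

  a_4 = 3·0 + -4·-3 + -4·1 + 4·-3 = -4
  a_5 = 3·-4 + -4·0 + -4·-3 + 4·1 = 4
  a_6 = 3·4 + -4·-4 + -4·0 + 4·-3 = 16
  a_7 = 3·16 + -4·4 + -4·-4 + 4·0 = 48
  a_8 = 3·48 + -4·16 + -4·4 + 4·-4 = 48
  a_9 = 3·48 + -4·48 + -4·16 + 4·4 = -96
  a_10 = 3·-96 + -4·48 + -4·48 + 4·16 = -608
  a_11 = 3·-608 + -4·-96 + -4·48 + 4·48 = -1440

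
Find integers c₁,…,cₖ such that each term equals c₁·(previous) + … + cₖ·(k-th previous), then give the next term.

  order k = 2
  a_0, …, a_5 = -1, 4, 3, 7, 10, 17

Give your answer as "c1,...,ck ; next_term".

  a_2 = 1·4 + 1·-1 = 3
  a_3 = 1·3 + 1·4 = 7
  a_4 = 1·7 + 1·3 = 10
  a_5 = 1·10 + 1·7 = 17
  a_6 = 1·17 + 1·10 = 27

1,1 ; 27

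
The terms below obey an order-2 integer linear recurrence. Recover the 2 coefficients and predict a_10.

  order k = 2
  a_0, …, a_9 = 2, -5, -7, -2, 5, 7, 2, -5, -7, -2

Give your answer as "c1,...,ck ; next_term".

  a_2 = 1·-5 + -1·2 = -7
  a_3 = 1·-7 + -1·-5 = -2
  a_4 = 1·-2 + -1·-7 = 5
  a_5 = 1·5 + -1·-2 = 7
  a_6 = 1·7 + -1·5 = 2
  a_7 = 1·2 + -1·7 = -5
  a_8 = 1·-5 + -1·2 = -7
  a_9 = 1·-7 + -1·-5 = -2
  a_10 = 1·-2 + -1·-7 = 5

1,-1 ; 5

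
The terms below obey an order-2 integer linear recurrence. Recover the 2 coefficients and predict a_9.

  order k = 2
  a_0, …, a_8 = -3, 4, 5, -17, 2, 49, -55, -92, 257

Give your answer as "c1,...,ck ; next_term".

  a_2 = -1·4 + -3·-3 = 5
  a_3 = -1·5 + -3·4 = -17
  a_4 = -1·-17 + -3·5 = 2
  a_5 = -1·2 + -3·-17 = 49
  a_6 = -1·49 + -3·2 = -55
  a_7 = -1·-55 + -3·49 = -92
  a_8 = -1·-92 + -3·-55 = 257
  a_9 = -1·257 + -3·-92 = 19

-1,-3 ; 19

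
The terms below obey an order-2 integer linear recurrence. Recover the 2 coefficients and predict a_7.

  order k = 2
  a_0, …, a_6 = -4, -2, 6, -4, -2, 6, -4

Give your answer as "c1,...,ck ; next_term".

  a_2 = -1·-2 + -1·-4 = 6
  a_3 = -1·6 + -1·-2 = -4
  a_4 = -1·-4 + -1·6 = -2
  a_5 = -1·-2 + -1·-4 = 6
  a_6 = -1·6 + -1·-2 = -4
  a_7 = -1·-4 + -1·6 = -2

-1,-1 ; -2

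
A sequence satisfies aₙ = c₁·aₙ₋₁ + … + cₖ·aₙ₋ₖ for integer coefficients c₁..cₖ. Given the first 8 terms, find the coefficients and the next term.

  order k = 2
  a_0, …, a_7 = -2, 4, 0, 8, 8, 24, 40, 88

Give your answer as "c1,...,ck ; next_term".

  a_2 = 1·4 + 2·-2 = 0
  a_3 = 1·0 + 2·4 = 8
  a_4 = 1·8 + 2·0 = 8
  a_5 = 1·8 + 2·8 = 24
  a_6 = 1·24 + 2·8 = 40
  a_7 = 1·40 + 2·24 = 88
  a_8 = 1·88 + 2·40 = 168

1,2 ; 168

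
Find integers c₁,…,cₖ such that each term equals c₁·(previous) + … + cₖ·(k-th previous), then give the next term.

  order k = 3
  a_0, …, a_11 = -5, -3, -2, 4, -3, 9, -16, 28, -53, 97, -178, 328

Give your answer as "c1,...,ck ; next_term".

-1,1,-1 ; -603

  a_3 = -1·-2 + 1·-3 + -1·-5 = 4
  a_4 = -1·4 + 1·-2 + -1·-3 = -3
  a_5 = -1·-3 + 1·4 + -1·-2 = 9
  a_6 = -1·9 + 1·-3 + -1·4 = -16
  a_7 = -1·-16 + 1·9 + -1·-3 = 28
  a_8 = -1·28 + 1·-16 + -1·9 = -53
  a_9 = -1·-53 + 1·28 + -1·-16 = 97
  a_10 = -1·97 + 1·-53 + -1·28 = -178
  a_11 = -1·-178 + 1·97 + -1·-53 = 328
  a_12 = -1·328 + 1·-178 + -1·97 = -603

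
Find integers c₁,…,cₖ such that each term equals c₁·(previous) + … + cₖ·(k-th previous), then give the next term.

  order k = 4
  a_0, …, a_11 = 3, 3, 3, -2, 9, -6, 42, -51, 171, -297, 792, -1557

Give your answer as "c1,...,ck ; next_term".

  a_4 = 0·-2 + 3·3 + -3·3 + 3·3 = 9
  a_5 = 0·9 + 3·-2 + -3·3 + 3·3 = -6
  a_6 = 0·-6 + 3·9 + -3·-2 + 3·3 = 42
  a_7 = 0·42 + 3·-6 + -3·9 + 3·-2 = -51
  a_8 = 0·-51 + 3·42 + -3·-6 + 3·9 = 171
  a_9 = 0·171 + 3·-51 + -3·42 + 3·-6 = -297
  a_10 = 0·-297 + 3·171 + -3·-51 + 3·42 = 792
  a_11 = 0·792 + 3·-297 + -3·171 + 3·-51 = -1557
  a_12 = 0·-1557 + 3·792 + -3·-297 + 3·171 = 3780

0,3,-3,3 ; 3780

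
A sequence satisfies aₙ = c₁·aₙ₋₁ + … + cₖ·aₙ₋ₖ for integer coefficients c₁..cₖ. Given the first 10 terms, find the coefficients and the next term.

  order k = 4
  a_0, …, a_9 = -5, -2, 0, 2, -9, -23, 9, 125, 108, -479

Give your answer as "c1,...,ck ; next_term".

1,-4,-2,3 ; -1134

  a_4 = 1·2 + -4·0 + -2·-2 + 3·-5 = -9
  a_5 = 1·-9 + -4·2 + -2·0 + 3·-2 = -23
  a_6 = 1·-23 + -4·-9 + -2·2 + 3·0 = 9
  a_7 = 1·9 + -4·-23 + -2·-9 + 3·2 = 125
  a_8 = 1·125 + -4·9 + -2·-23 + 3·-9 = 108
  a_9 = 1·108 + -4·125 + -2·9 + 3·-23 = -479
  a_10 = 1·-479 + -4·108 + -2·125 + 3·9 = -1134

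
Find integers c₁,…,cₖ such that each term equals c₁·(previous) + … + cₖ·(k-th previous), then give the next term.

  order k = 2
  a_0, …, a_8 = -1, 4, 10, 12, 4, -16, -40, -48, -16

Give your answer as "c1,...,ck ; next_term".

  a_2 = 2·4 + -2·-1 = 10
  a_3 = 2·10 + -2·4 = 12
  a_4 = 2·12 + -2·10 = 4
  a_5 = 2·4 + -2·12 = -16
  a_6 = 2·-16 + -2·4 = -40
  a_7 = 2·-40 + -2·-16 = -48
  a_8 = 2·-48 + -2·-40 = -16
  a_9 = 2·-16 + -2·-48 = 64

2,-2 ; 64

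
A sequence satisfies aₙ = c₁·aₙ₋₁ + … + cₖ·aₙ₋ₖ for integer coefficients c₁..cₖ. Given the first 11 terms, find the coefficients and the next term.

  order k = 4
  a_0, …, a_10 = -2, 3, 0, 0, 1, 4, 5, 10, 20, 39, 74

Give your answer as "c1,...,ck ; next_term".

  a_4 = 1·0 + 1·0 + 1·3 + 1·-2 = 1
  a_5 = 1·1 + 1·0 + 1·0 + 1·3 = 4
  a_6 = 1·4 + 1·1 + 1·0 + 1·0 = 5
  a_7 = 1·5 + 1·4 + 1·1 + 1·0 = 10
  a_8 = 1·10 + 1·5 + 1·4 + 1·1 = 20
  a_9 = 1·20 + 1·10 + 1·5 + 1·4 = 39
  a_10 = 1·39 + 1·20 + 1·10 + 1·5 = 74
  a_11 = 1·74 + 1·39 + 1·20 + 1·10 = 143

1,1,1,1 ; 143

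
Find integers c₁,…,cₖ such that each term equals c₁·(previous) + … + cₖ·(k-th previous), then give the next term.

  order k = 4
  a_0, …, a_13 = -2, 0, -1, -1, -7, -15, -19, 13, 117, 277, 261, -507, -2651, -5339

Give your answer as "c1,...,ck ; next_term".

  a_4 = 3·-1 + -4·-1 + -2·0 + 4·-2 = -7
  a_5 = 3·-7 + -4·-1 + -2·-1 + 4·0 = -15
  a_6 = 3·-15 + -4·-7 + -2·-1 + 4·-1 = -19
  a_7 = 3·-19 + -4·-15 + -2·-7 + 4·-1 = 13
  a_8 = 3·13 + -4·-19 + -2·-15 + 4·-7 = 117
  a_9 = 3·117 + -4·13 + -2·-19 + 4·-15 = 277
  a_10 = 3·277 + -4·117 + -2·13 + 4·-19 = 261
  a_11 = 3·261 + -4·277 + -2·117 + 4·13 = -507
  a_12 = 3·-507 + -4·261 + -2·277 + 4·117 = -2651
  a_13 = 3·-2651 + -4·-507 + -2·261 + 4·277 = -5339
  a_14 = 3·-5339 + -4·-2651 + -2·-507 + 4·261 = -3355

3,-4,-2,4 ; -3355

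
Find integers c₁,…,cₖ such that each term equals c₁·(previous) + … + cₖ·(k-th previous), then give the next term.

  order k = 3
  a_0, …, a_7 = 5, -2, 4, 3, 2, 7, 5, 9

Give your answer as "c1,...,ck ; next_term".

  a_3 = 0·4 + 1·-2 + 1·5 = 3
  a_4 = 0·3 + 1·4 + 1·-2 = 2
  a_5 = 0·2 + 1·3 + 1·4 = 7
  a_6 = 0·7 + 1·2 + 1·3 = 5
  a_7 = 0·5 + 1·7 + 1·2 = 9
  a_8 = 0·9 + 1·5 + 1·7 = 12

0,1,1 ; 12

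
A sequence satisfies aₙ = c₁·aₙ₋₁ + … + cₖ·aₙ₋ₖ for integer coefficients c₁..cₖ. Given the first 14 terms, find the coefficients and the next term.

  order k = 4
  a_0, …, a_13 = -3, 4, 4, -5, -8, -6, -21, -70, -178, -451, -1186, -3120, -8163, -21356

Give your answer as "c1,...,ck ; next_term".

  a_4 = 3·-5 + -2·4 + 3·4 + -1·-3 = -8
  a_5 = 3·-8 + -2·-5 + 3·4 + -1·4 = -6
  a_6 = 3·-6 + -2·-8 + 3·-5 + -1·4 = -21
  a_7 = 3·-21 + -2·-6 + 3·-8 + -1·-5 = -70
  a_8 = 3·-70 + -2·-21 + 3·-6 + -1·-8 = -178
  a_9 = 3·-178 + -2·-70 + 3·-21 + -1·-6 = -451
  a_10 = 3·-451 + -2·-178 + 3·-70 + -1·-21 = -1186
  a_11 = 3·-1186 + -2·-451 + 3·-178 + -1·-70 = -3120
  a_12 = 3·-3120 + -2·-1186 + 3·-451 + -1·-178 = -8163
  a_13 = 3·-8163 + -2·-3120 + 3·-1186 + -1·-451 = -21356
  a_14 = 3·-21356 + -2·-8163 + 3·-3120 + -1·-1186 = -55916

3,-2,3,-1 ; -55916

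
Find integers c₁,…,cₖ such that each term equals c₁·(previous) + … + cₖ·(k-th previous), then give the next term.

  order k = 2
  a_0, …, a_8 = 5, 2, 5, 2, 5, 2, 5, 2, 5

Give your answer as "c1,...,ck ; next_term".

  a_2 = 0·2 + 1·5 = 5
  a_3 = 0·5 + 1·2 = 2
  a_4 = 0·2 + 1·5 = 5
  a_5 = 0·5 + 1·2 = 2
  a_6 = 0·2 + 1·5 = 5
  a_7 = 0·5 + 1·2 = 2
  a_8 = 0·2 + 1·5 = 5
  a_9 = 0·5 + 1·2 = 2

0,1 ; 2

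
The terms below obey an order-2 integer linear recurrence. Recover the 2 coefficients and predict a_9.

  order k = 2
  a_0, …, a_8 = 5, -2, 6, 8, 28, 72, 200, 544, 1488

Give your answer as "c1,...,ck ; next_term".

  a_2 = 2·-2 + 2·5 = 6
  a_3 = 2·6 + 2·-2 = 8
  a_4 = 2·8 + 2·6 = 28
  a_5 = 2·28 + 2·8 = 72
  a_6 = 2·72 + 2·28 = 200
  a_7 = 2·200 + 2·72 = 544
  a_8 = 2·544 + 2·200 = 1488
  a_9 = 2·1488 + 2·544 = 4064

2,2 ; 4064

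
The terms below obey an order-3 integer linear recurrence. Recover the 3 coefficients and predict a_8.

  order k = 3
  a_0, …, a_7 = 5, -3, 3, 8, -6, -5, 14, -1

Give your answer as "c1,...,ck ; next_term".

  a_3 = 0·3 + -1·-3 + 1·5 = 8
  a_4 = 0·8 + -1·3 + 1·-3 = -6
  a_5 = 0·-6 + -1·8 + 1·3 = -5
  a_6 = 0·-5 + -1·-6 + 1·8 = 14
  a_7 = 0·14 + -1·-5 + 1·-6 = -1
  a_8 = 0·-1 + -1·14 + 1·-5 = -19

0,-1,1 ; -19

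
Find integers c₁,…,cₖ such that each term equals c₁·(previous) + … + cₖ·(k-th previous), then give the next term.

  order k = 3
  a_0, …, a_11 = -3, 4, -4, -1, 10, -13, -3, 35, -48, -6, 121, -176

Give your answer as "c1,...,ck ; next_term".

-2,-3,-1 ; -5

  a_3 = -2·-4 + -3·4 + -1·-3 = -1
  a_4 = -2·-1 + -3·-4 + -1·4 = 10
  a_5 = -2·10 + -3·-1 + -1·-4 = -13
  a_6 = -2·-13 + -3·10 + -1·-1 = -3
  a_7 = -2·-3 + -3·-13 + -1·10 = 35
  a_8 = -2·35 + -3·-3 + -1·-13 = -48
  a_9 = -2·-48 + -3·35 + -1·-3 = -6
  a_10 = -2·-6 + -3·-48 + -1·35 = 121
  a_11 = -2·121 + -3·-6 + -1·-48 = -176
  a_12 = -2·-176 + -3·121 + -1·-6 = -5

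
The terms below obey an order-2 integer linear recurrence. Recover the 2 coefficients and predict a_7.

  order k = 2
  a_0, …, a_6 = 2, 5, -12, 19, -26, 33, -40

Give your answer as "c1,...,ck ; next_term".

  a_2 = -2·5 + -1·2 = -12
  a_3 = -2·-12 + -1·5 = 19
  a_4 = -2·19 + -1·-12 = -26
  a_5 = -2·-26 + -1·19 = 33
  a_6 = -2·33 + -1·-26 = -40
  a_7 = -2·-40 + -1·33 = 47

-2,-1 ; 47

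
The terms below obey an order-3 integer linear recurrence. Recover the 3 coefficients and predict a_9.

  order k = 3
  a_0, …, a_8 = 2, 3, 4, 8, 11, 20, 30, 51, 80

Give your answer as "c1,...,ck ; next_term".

  a_3 = 0·4 + 2·3 + 1·2 = 8
  a_4 = 0·8 + 2·4 + 1·3 = 11
  a_5 = 0·11 + 2·8 + 1·4 = 20
  a_6 = 0·20 + 2·11 + 1·8 = 30
  a_7 = 0·30 + 2·20 + 1·11 = 51
  a_8 = 0·51 + 2·30 + 1·20 = 80
  a_9 = 0·80 + 2·51 + 1·30 = 132

0,2,1 ; 132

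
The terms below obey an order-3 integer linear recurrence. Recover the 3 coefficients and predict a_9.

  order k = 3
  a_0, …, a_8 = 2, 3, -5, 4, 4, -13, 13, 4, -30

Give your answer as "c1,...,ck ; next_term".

-1,-1,1 ; 39

  a_3 = -1·-5 + -1·3 + 1·2 = 4
  a_4 = -1·4 + -1·-5 + 1·3 = 4
  a_5 = -1·4 + -1·4 + 1·-5 = -13
  a_6 = -1·-13 + -1·4 + 1·4 = 13
  a_7 = -1·13 + -1·-13 + 1·4 = 4
  a_8 = -1·4 + -1·13 + 1·-13 = -30
  a_9 = -1·-30 + -1·4 + 1·13 = 39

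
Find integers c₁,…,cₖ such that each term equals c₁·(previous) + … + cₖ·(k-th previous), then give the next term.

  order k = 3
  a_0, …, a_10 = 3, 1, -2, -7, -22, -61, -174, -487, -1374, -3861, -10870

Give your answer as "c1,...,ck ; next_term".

2,3,-2 ; -30575

  a_3 = 2·-2 + 3·1 + -2·3 = -7
  a_4 = 2·-7 + 3·-2 + -2·1 = -22
  a_5 = 2·-22 + 3·-7 + -2·-2 = -61
  a_6 = 2·-61 + 3·-22 + -2·-7 = -174
  a_7 = 2·-174 + 3·-61 + -2·-22 = -487
  a_8 = 2·-487 + 3·-174 + -2·-61 = -1374
  a_9 = 2·-1374 + 3·-487 + -2·-174 = -3861
  a_10 = 2·-3861 + 3·-1374 + -2·-487 = -10870
  a_11 = 2·-10870 + 3·-3861 + -2·-1374 = -30575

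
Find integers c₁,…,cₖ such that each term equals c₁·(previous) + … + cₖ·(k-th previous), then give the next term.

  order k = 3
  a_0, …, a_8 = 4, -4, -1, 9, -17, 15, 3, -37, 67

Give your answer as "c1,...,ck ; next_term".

-1,0,2 ; -61

  a_3 = -1·-1 + 0·-4 + 2·4 = 9
  a_4 = -1·9 + 0·-1 + 2·-4 = -17
  a_5 = -1·-17 + 0·9 + 2·-1 = 15
  a_6 = -1·15 + 0·-17 + 2·9 = 3
  a_7 = -1·3 + 0·15 + 2·-17 = -37
  a_8 = -1·-37 + 0·3 + 2·15 = 67
  a_9 = -1·67 + 0·-37 + 2·3 = -61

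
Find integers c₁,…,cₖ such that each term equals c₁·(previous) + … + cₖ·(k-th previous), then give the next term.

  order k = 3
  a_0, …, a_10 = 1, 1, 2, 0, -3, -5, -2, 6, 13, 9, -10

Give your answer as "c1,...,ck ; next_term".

1,-1,-1 ; -32

  a_3 = 1·2 + -1·1 + -1·1 = 0
  a_4 = 1·0 + -1·2 + -1·1 = -3
  a_5 = 1·-3 + -1·0 + -1·2 = -5
  a_6 = 1·-5 + -1·-3 + -1·0 = -2
  a_7 = 1·-2 + -1·-5 + -1·-3 = 6
  a_8 = 1·6 + -1·-2 + -1·-5 = 13
  a_9 = 1·13 + -1·6 + -1·-2 = 9
  a_10 = 1·9 + -1·13 + -1·6 = -10
  a_11 = 1·-10 + -1·9 + -1·13 = -32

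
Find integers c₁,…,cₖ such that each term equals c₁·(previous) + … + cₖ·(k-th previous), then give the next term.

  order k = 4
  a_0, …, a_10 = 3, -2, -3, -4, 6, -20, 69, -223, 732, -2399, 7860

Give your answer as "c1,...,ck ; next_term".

  a_4 = -3·-4 + 1·-3 + 0·-2 + -1·3 = 6
  a_5 = -3·6 + 1·-4 + 0·-3 + -1·-2 = -20
  a_6 = -3·-20 + 1·6 + 0·-4 + -1·-3 = 69
  a_7 = -3·69 + 1·-20 + 0·6 + -1·-4 = -223
  a_8 = -3·-223 + 1·69 + 0·-20 + -1·6 = 732
  a_9 = -3·732 + 1·-223 + 0·69 + -1·-20 = -2399
  a_10 = -3·-2399 + 1·732 + 0·-223 + -1·69 = 7860
  a_11 = -3·7860 + 1·-2399 + 0·732 + -1·-223 = -25756

-3,1,0,-1 ; -25756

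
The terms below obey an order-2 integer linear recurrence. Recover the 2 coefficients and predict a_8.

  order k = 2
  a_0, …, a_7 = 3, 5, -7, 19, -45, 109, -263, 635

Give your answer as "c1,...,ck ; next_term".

-2,1 ; -1533

  a_2 = -2·5 + 1·3 = -7
  a_3 = -2·-7 + 1·5 = 19
  a_4 = -2·19 + 1·-7 = -45
  a_5 = -2·-45 + 1·19 = 109
  a_6 = -2·109 + 1·-45 = -263
  a_7 = -2·-263 + 1·109 = 635
  a_8 = -2·635 + 1·-263 = -1533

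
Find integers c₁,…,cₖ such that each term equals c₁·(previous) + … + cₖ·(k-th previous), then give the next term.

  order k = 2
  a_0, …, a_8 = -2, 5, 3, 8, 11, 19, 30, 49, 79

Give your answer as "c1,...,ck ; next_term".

  a_2 = 1·5 + 1·-2 = 3
  a_3 = 1·3 + 1·5 = 8
  a_4 = 1·8 + 1·3 = 11
  a_5 = 1·11 + 1·8 = 19
  a_6 = 1·19 + 1·11 = 30
  a_7 = 1·30 + 1·19 = 49
  a_8 = 1·49 + 1·30 = 79
  a_9 = 1·79 + 1·49 = 128

1,1 ; 128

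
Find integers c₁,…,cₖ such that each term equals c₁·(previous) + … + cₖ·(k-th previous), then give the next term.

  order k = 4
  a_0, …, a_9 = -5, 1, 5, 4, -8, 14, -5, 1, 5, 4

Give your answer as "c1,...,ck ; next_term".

  a_4 = -1·4 + 0·5 + 1·1 + 1·-5 = -8
  a_5 = -1·-8 + 0·4 + 1·5 + 1·1 = 14
  a_6 = -1·14 + 0·-8 + 1·4 + 1·5 = -5
  a_7 = -1·-5 + 0·14 + 1·-8 + 1·4 = 1
  a_8 = -1·1 + 0·-5 + 1·14 + 1·-8 = 5
  a_9 = -1·5 + 0·1 + 1·-5 + 1·14 = 4
  a_10 = -1·4 + 0·5 + 1·1 + 1·-5 = -8

-1,0,1,1 ; -8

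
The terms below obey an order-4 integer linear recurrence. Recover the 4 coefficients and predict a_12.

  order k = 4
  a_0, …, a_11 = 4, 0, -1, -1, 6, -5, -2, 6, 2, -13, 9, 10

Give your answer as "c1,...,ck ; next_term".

-1,-1,0,1 ; -17

  a_4 = -1·-1 + -1·-1 + 0·0 + 1·4 = 6
  a_5 = -1·6 + -1·-1 + 0·-1 + 1·0 = -5
  a_6 = -1·-5 + -1·6 + 0·-1 + 1·-1 = -2
  a_7 = -1·-2 + -1·-5 + 0·6 + 1·-1 = 6
  a_8 = -1·6 + -1·-2 + 0·-5 + 1·6 = 2
  a_9 = -1·2 + -1·6 + 0·-2 + 1·-5 = -13
  a_10 = -1·-13 + -1·2 + 0·6 + 1·-2 = 9
  a_11 = -1·9 + -1·-13 + 0·2 + 1·6 = 10
  a_12 = -1·10 + -1·9 + 0·-13 + 1·2 = -17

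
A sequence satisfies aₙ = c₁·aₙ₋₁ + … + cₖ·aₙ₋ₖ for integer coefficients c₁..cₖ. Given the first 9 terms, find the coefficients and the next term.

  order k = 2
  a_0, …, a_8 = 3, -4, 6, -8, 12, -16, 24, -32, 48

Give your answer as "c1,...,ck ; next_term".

0,2 ; -64

  a_2 = 0·-4 + 2·3 = 6
  a_3 = 0·6 + 2·-4 = -8
  a_4 = 0·-8 + 2·6 = 12
  a_5 = 0·12 + 2·-8 = -16
  a_6 = 0·-16 + 2·12 = 24
  a_7 = 0·24 + 2·-16 = -32
  a_8 = 0·-32 + 2·24 = 48
  a_9 = 0·48 + 2·-32 = -64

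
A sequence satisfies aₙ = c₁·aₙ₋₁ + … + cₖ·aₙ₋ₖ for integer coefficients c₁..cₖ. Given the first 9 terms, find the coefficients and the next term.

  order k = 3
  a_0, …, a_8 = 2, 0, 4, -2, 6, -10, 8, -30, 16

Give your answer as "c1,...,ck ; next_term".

  a_3 = 1·4 + 2·0 + -3·2 = -2
  a_4 = 1·-2 + 2·4 + -3·0 = 6
  a_5 = 1·6 + 2·-2 + -3·4 = -10
  a_6 = 1·-10 + 2·6 + -3·-2 = 8
  a_7 = 1·8 + 2·-10 + -3·6 = -30
  a_8 = 1·-30 + 2·8 + -3·-10 = 16
  a_9 = 1·16 + 2·-30 + -3·8 = -68

1,2,-3 ; -68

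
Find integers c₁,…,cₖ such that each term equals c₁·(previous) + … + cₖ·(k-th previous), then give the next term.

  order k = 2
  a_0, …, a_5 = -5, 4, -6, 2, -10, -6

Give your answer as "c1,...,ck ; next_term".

1,2 ; -26

  a_2 = 1·4 + 2·-5 = -6
  a_3 = 1·-6 + 2·4 = 2
  a_4 = 1·2 + 2·-6 = -10
  a_5 = 1·-10 + 2·2 = -6
  a_6 = 1·-6 + 2·-10 = -26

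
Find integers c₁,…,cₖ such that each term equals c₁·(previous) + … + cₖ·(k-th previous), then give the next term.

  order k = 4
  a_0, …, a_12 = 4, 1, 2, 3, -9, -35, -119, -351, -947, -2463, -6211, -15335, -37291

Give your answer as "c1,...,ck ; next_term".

  a_4 = 3·3 + 0·2 + -2·1 + -4·4 = -9
  a_5 = 3·-9 + 0·3 + -2·2 + -4·1 = -35
  a_6 = 3·-35 + 0·-9 + -2·3 + -4·2 = -119
  a_7 = 3·-119 + 0·-35 + -2·-9 + -4·3 = -351
  a_8 = 3·-351 + 0·-119 + -2·-35 + -4·-9 = -947
  a_9 = 3·-947 + 0·-351 + -2·-119 + -4·-35 = -2463
  a_10 = 3·-2463 + 0·-947 + -2·-351 + -4·-119 = -6211
  a_11 = 3·-6211 + 0·-2463 + -2·-947 + -4·-351 = -15335
  a_12 = 3·-15335 + 0·-6211 + -2·-2463 + -4·-947 = -37291
  a_13 = 3·-37291 + 0·-15335 + -2·-6211 + -4·-2463 = -89599

3,0,-2,-4 ; -89599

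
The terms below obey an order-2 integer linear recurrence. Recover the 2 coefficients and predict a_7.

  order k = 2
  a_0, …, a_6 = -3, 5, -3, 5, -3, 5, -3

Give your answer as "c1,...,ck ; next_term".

  a_2 = 0·5 + 1·-3 = -3
  a_3 = 0·-3 + 1·5 = 5
  a_4 = 0·5 + 1·-3 = -3
  a_5 = 0·-3 + 1·5 = 5
  a_6 = 0·5 + 1·-3 = -3
  a_7 = 0·-3 + 1·5 = 5

0,1 ; 5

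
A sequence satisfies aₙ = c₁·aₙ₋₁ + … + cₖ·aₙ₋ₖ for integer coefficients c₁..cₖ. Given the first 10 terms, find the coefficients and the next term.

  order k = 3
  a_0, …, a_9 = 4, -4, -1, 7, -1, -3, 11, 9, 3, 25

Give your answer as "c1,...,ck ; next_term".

  a_3 = 1·-1 + 0·-4 + 2·4 = 7
  a_4 = 1·7 + 0·-1 + 2·-4 = -1
  a_5 = 1·-1 + 0·7 + 2·-1 = -3
  a_6 = 1·-3 + 0·-1 + 2·7 = 11
  a_7 = 1·11 + 0·-3 + 2·-1 = 9
  a_8 = 1·9 + 0·11 + 2·-3 = 3
  a_9 = 1·3 + 0·9 + 2·11 = 25
  a_10 = 1·25 + 0·3 + 2·9 = 43

1,0,2 ; 43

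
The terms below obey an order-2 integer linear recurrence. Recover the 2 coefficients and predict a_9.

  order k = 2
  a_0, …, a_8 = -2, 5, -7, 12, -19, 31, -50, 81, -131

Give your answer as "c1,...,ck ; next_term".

  a_2 = -1·5 + 1·-2 = -7
  a_3 = -1·-7 + 1·5 = 12
  a_4 = -1·12 + 1·-7 = -19
  a_5 = -1·-19 + 1·12 = 31
  a_6 = -1·31 + 1·-19 = -50
  a_7 = -1·-50 + 1·31 = 81
  a_8 = -1·81 + 1·-50 = -131
  a_9 = -1·-131 + 1·81 = 212

-1,1 ; 212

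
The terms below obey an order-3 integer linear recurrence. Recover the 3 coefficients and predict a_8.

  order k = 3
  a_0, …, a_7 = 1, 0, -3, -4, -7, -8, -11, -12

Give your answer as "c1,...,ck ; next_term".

  a_3 = 1·-3 + 1·0 + -1·1 = -4
  a_4 = 1·-4 + 1·-3 + -1·0 = -7
  a_5 = 1·-7 + 1·-4 + -1·-3 = -8
  a_6 = 1·-8 + 1·-7 + -1·-4 = -11
  a_7 = 1·-11 + 1·-8 + -1·-7 = -12
  a_8 = 1·-12 + 1·-11 + -1·-8 = -15

1,1,-1 ; -15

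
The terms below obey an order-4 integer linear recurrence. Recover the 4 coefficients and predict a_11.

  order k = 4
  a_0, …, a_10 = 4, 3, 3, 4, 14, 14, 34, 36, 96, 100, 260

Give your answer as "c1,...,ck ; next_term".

  a_4 = 0·4 + 2·3 + 0·3 + 2·4 = 14
  a_5 = 0·14 + 2·4 + 0·3 + 2·3 = 14
  a_6 = 0·14 + 2·14 + 0·4 + 2·3 = 34
  a_7 = 0·34 + 2·14 + 0·14 + 2·4 = 36
  a_8 = 0·36 + 2·34 + 0·14 + 2·14 = 96
  a_9 = 0·96 + 2·36 + 0·34 + 2·14 = 100
  a_10 = 0·100 + 2·96 + 0·36 + 2·34 = 260
  a_11 = 0·260 + 2·100 + 0·96 + 2·36 = 272

0,2,0,2 ; 272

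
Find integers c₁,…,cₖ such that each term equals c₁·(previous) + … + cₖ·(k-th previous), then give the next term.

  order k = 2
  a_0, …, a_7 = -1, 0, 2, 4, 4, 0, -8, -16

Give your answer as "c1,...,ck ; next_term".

2,-2 ; -16

  a_2 = 2·0 + -2·-1 = 2
  a_3 = 2·2 + -2·0 = 4
  a_4 = 2·4 + -2·2 = 4
  a_5 = 2·4 + -2·4 = 0
  a_6 = 2·0 + -2·4 = -8
  a_7 = 2·-8 + -2·0 = -16
  a_8 = 2·-16 + -2·-8 = -16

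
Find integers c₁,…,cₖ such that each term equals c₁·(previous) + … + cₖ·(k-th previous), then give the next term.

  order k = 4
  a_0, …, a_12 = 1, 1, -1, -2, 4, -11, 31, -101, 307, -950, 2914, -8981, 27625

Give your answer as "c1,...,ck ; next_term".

  a_4 = -2·-2 + 3·-1 + 0·1 + 3·1 = 4
  a_5 = -2·4 + 3·-2 + 0·-1 + 3·1 = -11
  a_6 = -2·-11 + 3·4 + 0·-2 + 3·-1 = 31
  a_7 = -2·31 + 3·-11 + 0·4 + 3·-2 = -101
  a_8 = -2·-101 + 3·31 + 0·-11 + 3·4 = 307
  a_9 = -2·307 + 3·-101 + 0·31 + 3·-11 = -950
  a_10 = -2·-950 + 3·307 + 0·-101 + 3·31 = 2914
  a_11 = -2·2914 + 3·-950 + 0·307 + 3·-101 = -8981
  a_12 = -2·-8981 + 3·2914 + 0·-950 + 3·307 = 27625
  a_13 = -2·27625 + 3·-8981 + 0·2914 + 3·-950 = -85043

-2,3,0,3 ; -85043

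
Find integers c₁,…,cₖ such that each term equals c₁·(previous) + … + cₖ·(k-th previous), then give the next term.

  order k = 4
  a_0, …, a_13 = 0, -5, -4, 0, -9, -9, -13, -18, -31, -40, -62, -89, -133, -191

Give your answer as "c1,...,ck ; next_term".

0,1,1,1 ; -284

  a_4 = 0·0 + 1·-4 + 1·-5 + 1·0 = -9
  a_5 = 0·-9 + 1·0 + 1·-4 + 1·-5 = -9
  a_6 = 0·-9 + 1·-9 + 1·0 + 1·-4 = -13
  a_7 = 0·-13 + 1·-9 + 1·-9 + 1·0 = -18
  a_8 = 0·-18 + 1·-13 + 1·-9 + 1·-9 = -31
  a_9 = 0·-31 + 1·-18 + 1·-13 + 1·-9 = -40
  a_10 = 0·-40 + 1·-31 + 1·-18 + 1·-13 = -62
  a_11 = 0·-62 + 1·-40 + 1·-31 + 1·-18 = -89
  a_12 = 0·-89 + 1·-62 + 1·-40 + 1·-31 = -133
  a_13 = 0·-133 + 1·-89 + 1·-62 + 1·-40 = -191
  a_14 = 0·-191 + 1·-133 + 1·-89 + 1·-62 = -284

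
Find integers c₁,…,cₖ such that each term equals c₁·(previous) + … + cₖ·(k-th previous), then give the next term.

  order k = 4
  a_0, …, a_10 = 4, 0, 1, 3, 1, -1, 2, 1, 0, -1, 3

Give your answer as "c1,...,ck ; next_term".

  a_4 = -1·3 + 0·1 + 0·0 + 1·4 = 1
  a_5 = -1·1 + 0·3 + 0·1 + 1·0 = -1
  a_6 = -1·-1 + 0·1 + 0·3 + 1·1 = 2
  a_7 = -1·2 + 0·-1 + 0·1 + 1·3 = 1
  a_8 = -1·1 + 0·2 + 0·-1 + 1·1 = 0
  a_9 = -1·0 + 0·1 + 0·2 + 1·-1 = -1
  a_10 = -1·-1 + 0·0 + 0·1 + 1·2 = 3
  a_11 = -1·3 + 0·-1 + 0·0 + 1·1 = -2

-1,0,0,1 ; -2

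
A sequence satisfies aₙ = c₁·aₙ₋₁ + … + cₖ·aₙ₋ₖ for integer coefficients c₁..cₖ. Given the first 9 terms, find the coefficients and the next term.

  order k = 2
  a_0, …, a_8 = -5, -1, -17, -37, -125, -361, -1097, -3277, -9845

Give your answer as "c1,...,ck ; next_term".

2,3 ; -29521

  a_2 = 2·-1 + 3·-5 = -17
  a_3 = 2·-17 + 3·-1 = -37
  a_4 = 2·-37 + 3·-17 = -125
  a_5 = 2·-125 + 3·-37 = -361
  a_6 = 2·-361 + 3·-125 = -1097
  a_7 = 2·-1097 + 3·-361 = -3277
  a_8 = 2·-3277 + 3·-1097 = -9845
  a_9 = 2·-9845 + 3·-3277 = -29521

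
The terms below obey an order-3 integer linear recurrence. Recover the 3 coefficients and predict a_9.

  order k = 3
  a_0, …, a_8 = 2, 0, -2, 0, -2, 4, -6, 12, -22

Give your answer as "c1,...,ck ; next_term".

-1,1,-1 ; 40

  a_3 = -1·-2 + 1·0 + -1·2 = 0
  a_4 = -1·0 + 1·-2 + -1·0 = -2
  a_5 = -1·-2 + 1·0 + -1·-2 = 4
  a_6 = -1·4 + 1·-2 + -1·0 = -6
  a_7 = -1·-6 + 1·4 + -1·-2 = 12
  a_8 = -1·12 + 1·-6 + -1·4 = -22
  a_9 = -1·-22 + 1·12 + -1·-6 = 40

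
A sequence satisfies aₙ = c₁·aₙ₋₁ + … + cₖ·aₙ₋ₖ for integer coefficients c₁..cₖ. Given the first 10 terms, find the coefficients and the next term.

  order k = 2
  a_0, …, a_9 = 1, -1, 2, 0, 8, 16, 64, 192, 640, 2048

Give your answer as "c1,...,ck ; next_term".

  a_2 = 2·-1 + 4·1 = 2
  a_3 = 2·2 + 4·-1 = 0
  a_4 = 2·0 + 4·2 = 8
  a_5 = 2·8 + 4·0 = 16
  a_6 = 2·16 + 4·8 = 64
  a_7 = 2·64 + 4·16 = 192
  a_8 = 2·192 + 4·64 = 640
  a_9 = 2·640 + 4·192 = 2048
  a_10 = 2·2048 + 4·640 = 6656

2,4 ; 6656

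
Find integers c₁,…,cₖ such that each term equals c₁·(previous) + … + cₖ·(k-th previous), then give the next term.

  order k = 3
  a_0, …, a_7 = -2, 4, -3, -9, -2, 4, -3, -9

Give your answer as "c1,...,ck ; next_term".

1,-1,1 ; -2

  a_3 = 1·-3 + -1·4 + 1·-2 = -9
  a_4 = 1·-9 + -1·-3 + 1·4 = -2
  a_5 = 1·-2 + -1·-9 + 1·-3 = 4
  a_6 = 1·4 + -1·-2 + 1·-9 = -3
  a_7 = 1·-3 + -1·4 + 1·-2 = -9
  a_8 = 1·-9 + -1·-3 + 1·4 = -2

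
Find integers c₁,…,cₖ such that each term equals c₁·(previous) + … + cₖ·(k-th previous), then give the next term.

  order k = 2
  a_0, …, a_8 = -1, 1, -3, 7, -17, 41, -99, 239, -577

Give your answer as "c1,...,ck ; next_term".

-2,1 ; 1393

  a_2 = -2·1 + 1·-1 = -3
  a_3 = -2·-3 + 1·1 = 7
  a_4 = -2·7 + 1·-3 = -17
  a_5 = -2·-17 + 1·7 = 41
  a_6 = -2·41 + 1·-17 = -99
  a_7 = -2·-99 + 1·41 = 239
  a_8 = -2·239 + 1·-99 = -577
  a_9 = -2·-577 + 1·239 = 1393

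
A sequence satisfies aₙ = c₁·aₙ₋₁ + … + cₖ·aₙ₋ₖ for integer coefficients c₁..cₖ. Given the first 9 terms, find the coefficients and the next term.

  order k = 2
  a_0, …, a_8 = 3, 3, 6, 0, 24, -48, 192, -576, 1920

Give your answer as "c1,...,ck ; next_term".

  a_2 = -2·3 + 4·3 = 6
  a_3 = -2·6 + 4·3 = 0
  a_4 = -2·0 + 4·6 = 24
  a_5 = -2·24 + 4·0 = -48
  a_6 = -2·-48 + 4·24 = 192
  a_7 = -2·192 + 4·-48 = -576
  a_8 = -2·-576 + 4·192 = 1920
  a_9 = -2·1920 + 4·-576 = -6144

-2,4 ; -6144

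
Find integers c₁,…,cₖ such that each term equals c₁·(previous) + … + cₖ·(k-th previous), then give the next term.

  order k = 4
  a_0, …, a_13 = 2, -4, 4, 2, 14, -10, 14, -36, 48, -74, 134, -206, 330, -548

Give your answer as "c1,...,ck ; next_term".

0,1,-2,1 ; 876

  a_4 = 0·2 + 1·4 + -2·-4 + 1·2 = 14
  a_5 = 0·14 + 1·2 + -2·4 + 1·-4 = -10
  a_6 = 0·-10 + 1·14 + -2·2 + 1·4 = 14
  a_7 = 0·14 + 1·-10 + -2·14 + 1·2 = -36
  a_8 = 0·-36 + 1·14 + -2·-10 + 1·14 = 48
  a_9 = 0·48 + 1·-36 + -2·14 + 1·-10 = -74
  a_10 = 0·-74 + 1·48 + -2·-36 + 1·14 = 134
  a_11 = 0·134 + 1·-74 + -2·48 + 1·-36 = -206
  a_12 = 0·-206 + 1·134 + -2·-74 + 1·48 = 330
  a_13 = 0·330 + 1·-206 + -2·134 + 1·-74 = -548
  a_14 = 0·-548 + 1·330 + -2·-206 + 1·134 = 876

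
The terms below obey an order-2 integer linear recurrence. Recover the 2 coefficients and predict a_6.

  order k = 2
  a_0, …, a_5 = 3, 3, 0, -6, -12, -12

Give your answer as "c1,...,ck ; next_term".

  a_2 = 2·3 + -2·3 = 0
  a_3 = 2·0 + -2·3 = -6
  a_4 = 2·-6 + -2·0 = -12
  a_5 = 2·-12 + -2·-6 = -12
  a_6 = 2·-12 + -2·-12 = 0

2,-2 ; 0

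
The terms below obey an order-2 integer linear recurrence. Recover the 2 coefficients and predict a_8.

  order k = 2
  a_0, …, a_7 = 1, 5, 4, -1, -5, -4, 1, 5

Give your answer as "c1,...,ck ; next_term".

  a_2 = 1·5 + -1·1 = 4
  a_3 = 1·4 + -1·5 = -1
  a_4 = 1·-1 + -1·4 = -5
  a_5 = 1·-5 + -1·-1 = -4
  a_6 = 1·-4 + -1·-5 = 1
  a_7 = 1·1 + -1·-4 = 5
  a_8 = 1·5 + -1·1 = 4

1,-1 ; 4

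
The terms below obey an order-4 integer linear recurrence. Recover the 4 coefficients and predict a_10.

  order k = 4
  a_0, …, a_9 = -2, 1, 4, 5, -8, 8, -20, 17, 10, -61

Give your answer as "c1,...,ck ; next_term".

-2,-1,0,-3 ; 172

  a_4 = -2·5 + -1·4 + 0·1 + -3·-2 = -8
  a_5 = -2·-8 + -1·5 + 0·4 + -3·1 = 8
  a_6 = -2·8 + -1·-8 + 0·5 + -3·4 = -20
  a_7 = -2·-20 + -1·8 + 0·-8 + -3·5 = 17
  a_8 = -2·17 + -1·-20 + 0·8 + -3·-8 = 10
  a_9 = -2·10 + -1·17 + 0·-20 + -3·8 = -61
  a_10 = -2·-61 + -1·10 + 0·17 + -3·-20 = 172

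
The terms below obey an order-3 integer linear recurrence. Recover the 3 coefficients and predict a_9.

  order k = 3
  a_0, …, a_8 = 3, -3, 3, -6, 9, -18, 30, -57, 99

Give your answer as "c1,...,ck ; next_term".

  a_3 = -1·3 + 2·-3 + 1·3 = -6
  a_4 = -1·-6 + 2·3 + 1·-3 = 9
  a_5 = -1·9 + 2·-6 + 1·3 = -18
  a_6 = -1·-18 + 2·9 + 1·-6 = 30
  a_7 = -1·30 + 2·-18 + 1·9 = -57
  a_8 = -1·-57 + 2·30 + 1·-18 = 99
  a_9 = -1·99 + 2·-57 + 1·30 = -183

-1,2,1 ; -183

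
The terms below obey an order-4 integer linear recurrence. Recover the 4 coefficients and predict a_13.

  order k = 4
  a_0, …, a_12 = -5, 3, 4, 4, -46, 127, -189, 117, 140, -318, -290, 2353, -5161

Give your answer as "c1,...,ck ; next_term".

-3,-4,-1,3 ; 5407

  a_4 = -3·4 + -4·4 + -1·3 + 3·-5 = -46
  a_5 = -3·-46 + -4·4 + -1·4 + 3·3 = 127
  a_6 = -3·127 + -4·-46 + -1·4 + 3·4 = -189
  a_7 = -3·-189 + -4·127 + -1·-46 + 3·4 = 117
  a_8 = -3·117 + -4·-189 + -1·127 + 3·-46 = 140
  a_9 = -3·140 + -4·117 + -1·-189 + 3·127 = -318
  a_10 = -3·-318 + -4·140 + -1·117 + 3·-189 = -290
  a_11 = -3·-290 + -4·-318 + -1·140 + 3·117 = 2353
  a_12 = -3·2353 + -4·-290 + -1·-318 + 3·140 = -5161
  a_13 = -3·-5161 + -4·2353 + -1·-290 + 3·-318 = 5407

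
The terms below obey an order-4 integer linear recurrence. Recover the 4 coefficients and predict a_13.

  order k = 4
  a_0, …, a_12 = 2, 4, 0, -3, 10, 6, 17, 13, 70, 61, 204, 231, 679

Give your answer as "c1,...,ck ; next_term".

0,2,1,3 ; 849

  a_4 = 0·-3 + 2·0 + 1·4 + 3·2 = 10
  a_5 = 0·10 + 2·-3 + 1·0 + 3·4 = 6
  a_6 = 0·6 + 2·10 + 1·-3 + 3·0 = 17
  a_7 = 0·17 + 2·6 + 1·10 + 3·-3 = 13
  a_8 = 0·13 + 2·17 + 1·6 + 3·10 = 70
  a_9 = 0·70 + 2·13 + 1·17 + 3·6 = 61
  a_10 = 0·61 + 2·70 + 1·13 + 3·17 = 204
  a_11 = 0·204 + 2·61 + 1·70 + 3·13 = 231
  a_12 = 0·231 + 2·204 + 1·61 + 3·70 = 679
  a_13 = 0·679 + 2·231 + 1·204 + 3·61 = 849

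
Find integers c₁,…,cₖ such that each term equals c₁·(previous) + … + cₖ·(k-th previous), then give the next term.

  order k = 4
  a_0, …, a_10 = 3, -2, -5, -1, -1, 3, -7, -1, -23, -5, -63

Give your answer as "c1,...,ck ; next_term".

  a_4 = 1·-1 + 2·-5 + -2·-2 + 2·3 = -1
  a_5 = 1·-1 + 2·-1 + -2·-5 + 2·-2 = 3
  a_6 = 1·3 + 2·-1 + -2·-1 + 2·-5 = -7
  a_7 = 1·-7 + 2·3 + -2·-1 + 2·-1 = -1
  a_8 = 1·-1 + 2·-7 + -2·3 + 2·-1 = -23
  a_9 = 1·-23 + 2·-1 + -2·-7 + 2·3 = -5
  a_10 = 1·-5 + 2·-23 + -2·-1 + 2·-7 = -63
  a_11 = 1·-63 + 2·-5 + -2·-23 + 2·-1 = -29

1,2,-2,2 ; -29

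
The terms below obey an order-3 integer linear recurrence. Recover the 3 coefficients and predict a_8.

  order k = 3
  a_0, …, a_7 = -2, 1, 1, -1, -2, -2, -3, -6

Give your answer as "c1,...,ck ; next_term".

2,-1,1 ; -11

  a_3 = 2·1 + -1·1 + 1·-2 = -1
  a_4 = 2·-1 + -1·1 + 1·1 = -2
  a_5 = 2·-2 + -1·-1 + 1·1 = -2
  a_6 = 2·-2 + -1·-2 + 1·-1 = -3
  a_7 = 2·-3 + -1·-2 + 1·-2 = -6
  a_8 = 2·-6 + -1·-3 + 1·-2 = -11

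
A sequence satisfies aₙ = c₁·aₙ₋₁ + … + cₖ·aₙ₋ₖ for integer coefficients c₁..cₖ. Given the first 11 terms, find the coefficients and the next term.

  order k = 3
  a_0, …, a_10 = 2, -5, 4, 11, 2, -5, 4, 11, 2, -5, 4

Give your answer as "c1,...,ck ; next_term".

  a_3 = 1·4 + -1·-5 + 1·2 = 11
  a_4 = 1·11 + -1·4 + 1·-5 = 2
  a_5 = 1·2 + -1·11 + 1·4 = -5
  a_6 = 1·-5 + -1·2 + 1·11 = 4
  a_7 = 1·4 + -1·-5 + 1·2 = 11
  a_8 = 1·11 + -1·4 + 1·-5 = 2
  a_9 = 1·2 + -1·11 + 1·4 = -5
  a_10 = 1·-5 + -1·2 + 1·11 = 4
  a_11 = 1·4 + -1·-5 + 1·2 = 11

1,-1,1 ; 11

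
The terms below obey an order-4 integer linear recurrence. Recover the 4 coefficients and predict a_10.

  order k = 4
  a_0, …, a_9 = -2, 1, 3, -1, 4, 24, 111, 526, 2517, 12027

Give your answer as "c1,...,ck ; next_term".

  a_4 = 4·-1 + 3·3 + 3·1 + 2·-2 = 4
  a_5 = 4·4 + 3·-1 + 3·3 + 2·1 = 24
  a_6 = 4·24 + 3·4 + 3·-1 + 2·3 = 111
  a_7 = 4·111 + 3·24 + 3·4 + 2·-1 = 526
  a_8 = 4·526 + 3·111 + 3·24 + 2·4 = 2517
  a_9 = 4·2517 + 3·526 + 3·111 + 2·24 = 12027
  a_10 = 4·12027 + 3·2517 + 3·526 + 2·111 = 57459

4,3,3,2 ; 57459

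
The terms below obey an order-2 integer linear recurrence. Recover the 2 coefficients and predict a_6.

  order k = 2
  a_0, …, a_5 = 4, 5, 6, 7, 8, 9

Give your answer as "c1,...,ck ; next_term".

  a_2 = 2·5 + -1·4 = 6
  a_3 = 2·6 + -1·5 = 7
  a_4 = 2·7 + -1·6 = 8
  a_5 = 2·8 + -1·7 = 9
  a_6 = 2·9 + -1·8 = 10

2,-1 ; 10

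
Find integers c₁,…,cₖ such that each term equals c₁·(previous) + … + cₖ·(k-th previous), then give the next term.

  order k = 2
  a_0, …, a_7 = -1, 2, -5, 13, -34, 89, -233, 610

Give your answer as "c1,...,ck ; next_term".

  a_2 = -3·2 + -1·-1 = -5
  a_3 = -3·-5 + -1·2 = 13
  a_4 = -3·13 + -1·-5 = -34
  a_5 = -3·-34 + -1·13 = 89
  a_6 = -3·89 + -1·-34 = -233
  a_7 = -3·-233 + -1·89 = 610
  a_8 = -3·610 + -1·-233 = -1597

-3,-1 ; -1597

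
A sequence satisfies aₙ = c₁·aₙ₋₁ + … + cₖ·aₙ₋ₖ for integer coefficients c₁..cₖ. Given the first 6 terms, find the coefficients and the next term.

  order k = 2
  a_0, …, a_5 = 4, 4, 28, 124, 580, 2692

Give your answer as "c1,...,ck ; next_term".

  a_2 = 4·4 + 3·4 = 28
  a_3 = 4·28 + 3·4 = 124
  a_4 = 4·124 + 3·28 = 580
  a_5 = 4·580 + 3·124 = 2692
  a_6 = 4·2692 + 3·580 = 12508

4,3 ; 12508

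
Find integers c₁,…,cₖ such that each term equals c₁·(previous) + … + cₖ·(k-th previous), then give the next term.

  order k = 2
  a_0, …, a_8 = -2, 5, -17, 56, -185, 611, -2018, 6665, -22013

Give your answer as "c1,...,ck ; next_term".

  a_2 = -3·5 + 1·-2 = -17
  a_3 = -3·-17 + 1·5 = 56
  a_4 = -3·56 + 1·-17 = -185
  a_5 = -3·-185 + 1·56 = 611
  a_6 = -3·611 + 1·-185 = -2018
  a_7 = -3·-2018 + 1·611 = 6665
  a_8 = -3·6665 + 1·-2018 = -22013
  a_9 = -3·-22013 + 1·6665 = 72704

-3,1 ; 72704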